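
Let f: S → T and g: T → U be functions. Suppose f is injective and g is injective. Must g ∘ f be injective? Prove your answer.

Suppose (g ∘ f)(x_1) = (g ∘ f)(x_2), i.e. g(f(x_1)) = g(f(x_2)).
Since g is injective, f(x_1) = f(x_2). Since f is injective, x_1 = x_2. Hence g ∘ f is injective.

injective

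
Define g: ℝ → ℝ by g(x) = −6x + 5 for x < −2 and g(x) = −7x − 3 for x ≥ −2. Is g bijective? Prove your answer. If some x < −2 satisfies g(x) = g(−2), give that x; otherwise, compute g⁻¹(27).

Both pieces are strictly decreasing (slopes −6 and −7), so each is injective on its own interval.
The left piece maps (−∞, −2) onto (17, ∞); the right piece maps [−2, ∞) onto (−∞, 11].
The images leave a gap (17 has no preimage), so g is not surjective, hence not bijective.
Because the two images are disjoint, no x < −2 has g(x) = g(−2), so we compute g⁻¹(27): 27 lies in (17, ∞), so solve −6x + 5 = 27: x = (27 − 5)/(−6) = −11/3.

-11/3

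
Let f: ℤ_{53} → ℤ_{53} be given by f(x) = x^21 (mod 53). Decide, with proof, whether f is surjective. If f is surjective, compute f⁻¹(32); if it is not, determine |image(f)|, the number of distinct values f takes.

26

Since 53 is prime, the nonzero elements of ℤ_{53} form a cyclic group of order 52.
As gcd(21, 52) = 1, raising to the 21st power is a bijection on this group: if x_1^21 ≡ x_2^21 then (x_1x_2^{−1})^21 = 1, and the only element of order dividing gcd(21, 52) = 1 is 1, so x_1 = x_2.
With f(0) = 0 this makes f injective on all of ℤ_{53}, hence bijective (finite equal-size domain and codomain). In particular f is surjective.
Since f is surjective, we find the preimage of 32. The inverse of x ↦ x^21 on (ℤ_{53})^× is x ↦ x^5, because 21·5 = 105 = 2·52 + 1 ≡ 1 (mod 52) and x^{52} = 1 for x ≠ 0 (Fermat). So f⁻¹(32) = 32^5 mod 53.
Repeated squaring mod 53: 32^1 ≡ 32, 32^2 ≡ 32² = 1024 ≡ 17, 32^4 ≡ 17² = 289 ≡ 24. Since 5 = 4 + 1, 32^5 ≡ 24·32: 24·32 = 768 ≡ 26. So 32^5 ≡ 26 (mod 53).
Hence f⁻¹(32) = 26.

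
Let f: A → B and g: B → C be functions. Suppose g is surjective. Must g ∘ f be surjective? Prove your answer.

not surjective

No. Take A = {0}, B = C = {0, 1, 2, 3}, f(0) = 0, and g = identity (surjective).
Then (g ∘ f)(0) = 0, and 3 ∈ C has no preimage under g ∘ f, so g ∘ f is not surjective.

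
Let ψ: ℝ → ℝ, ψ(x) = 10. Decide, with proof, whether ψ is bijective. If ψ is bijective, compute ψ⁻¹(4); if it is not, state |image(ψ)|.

ψ(0) = 10 = ψ(1) with 0 ≠ 1, so ψ is not injective, hence not bijective.
Since ψ is not bijective, we state |image(ψ)|: the image of ψ is {10}, which has 1 element.

1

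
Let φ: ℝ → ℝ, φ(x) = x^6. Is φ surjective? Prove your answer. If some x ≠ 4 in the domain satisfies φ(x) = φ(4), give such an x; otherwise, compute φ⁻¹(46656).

Since 6 is even, x^6 ≥ 0 for all x ∈ ℝ, so −1 ∈ ℝ has no preimage. So φ is not surjective.
For the follow-up, such an x exists: taking x = −4 ∈ ℝ gives φ(−4) = 4096 = φ(4) with −4 ≠ 4.

-4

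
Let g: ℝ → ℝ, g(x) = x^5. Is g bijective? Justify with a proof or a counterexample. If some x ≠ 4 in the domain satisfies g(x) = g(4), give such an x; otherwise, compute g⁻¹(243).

On ℝ, x ↦ x^5 is strictly increasing (injective) and for any y ∈ ℝ the 5th root y^{1/5} lies in ℝ (surjective). So g is bijective.
Since x ↦ x^5 is strictly increasing on ℝ, it is injective there, so no x ≠ 4 in the domain has g(x) = g(4). We therefore compute g⁻¹(243) = 243^{1/5} = 3 (indeed 3^5 = 243).

3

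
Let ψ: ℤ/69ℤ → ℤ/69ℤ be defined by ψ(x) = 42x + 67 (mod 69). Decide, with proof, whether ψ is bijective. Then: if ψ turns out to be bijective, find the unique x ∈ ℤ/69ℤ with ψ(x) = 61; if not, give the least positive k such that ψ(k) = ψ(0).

Recall that injectivity means: for all u, v in the domain, ψ(u) = ψ(v) implies u = v.
We have gcd(42, 69) = 3 > 1. Taking u = 0 and v = 23: ψ(0) = 67 and ψ(23) = 42·23 + 67 = 1033 ≡ 67 (mod 69).
So ψ(0) = ψ(23) while 0 ≠ 23, hence ψ is not injective, hence not bijective.
Since ψ is not bijective, we find the least positive k with ψ(k) = ψ(0): this means 42k ≡ 0 (mod 69), i.e. 69 ∣ 42k. Since gcd(42, 69) = 3, dividing through by 3 this holds exactly when 23 ∣ 14k, and as gcd(14, 23) = 1, exactly when 23 ∣ k.
The smallest positive such k is 23.

23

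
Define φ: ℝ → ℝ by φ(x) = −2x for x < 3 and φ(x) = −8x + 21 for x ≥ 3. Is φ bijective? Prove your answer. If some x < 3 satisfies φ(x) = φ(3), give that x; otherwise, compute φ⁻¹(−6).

3/2

Both pieces are strictly decreasing (slopes −2 and −8), so each is injective on its own interval.
The left piece maps (−∞, 3) onto (−6, ∞); the right piece maps [3, ∞) onto (−∞, −3].
These images overlap. In particular φ(3) = −3 (right piece), and solving −2x = −3 on the left piece gives x = 3/2 < 3.
So φ(3/2) = φ(3) with 3/2 ≠ 3, and φ is not injective, hence not bijective. This x = 3/2 is the requested value below 3.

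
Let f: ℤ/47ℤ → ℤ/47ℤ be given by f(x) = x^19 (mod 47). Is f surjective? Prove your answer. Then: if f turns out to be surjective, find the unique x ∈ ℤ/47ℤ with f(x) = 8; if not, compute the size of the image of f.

32

Since 47 is prime, the nonzero elements of ℤ/47ℤ form a cyclic group of order 46.
As gcd(19, 46) = 1, raising to the 19th power is a bijection on this group: if x_1^19 ≡ x_2^19 then (x_1x_2^{−1})^19 = 1, and the only element of order dividing gcd(19, 46) = 1 is 1, so x_1 = x_2.
With f(0) = 0 this makes f injective on all of ℤ/47ℤ, hence bijective (finite equal-size domain and codomain). In particular f is surjective.
Since f is surjective, we find the preimage of 8. The inverse of x ↦ x^19 on (ℤ/47ℤ)^× is x ↦ x^17, because 19·17 = 323 = 7·46 + 1 ≡ 1 (mod 46) and x^{46} = 1 for x ≠ 0 (Fermat). So f⁻¹(8) = 8^17 mod 47.
Repeated squaring mod 47: 8^1 ≡ 8, 8^2 ≡ 8² = 64 ≡ 17, 8^4 ≡ 17² = 289 ≡ 7, 8^8 ≡ 7² = 49 ≡ 2, 8^16 ≡ 2² = 4. Since 17 = 16 + 1, 8^17 ≡ 4·8: 4·8 = 32. So 8^17 ≡ 32 (mod 47).
Hence f⁻¹(8) = 32.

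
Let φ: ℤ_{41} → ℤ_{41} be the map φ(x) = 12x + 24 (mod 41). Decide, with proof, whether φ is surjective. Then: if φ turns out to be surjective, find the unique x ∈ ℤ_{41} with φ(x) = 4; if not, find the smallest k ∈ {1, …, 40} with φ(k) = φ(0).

Recall: φ is surjective if every y in the codomain equals φ(x) for some x in the domain.
Since gcd(12, 41) = 1, 12 is invertible modulo 41. Euclid's algorithm: 41 = 3·12 + 5, 12 = 2·5 + 2, 5 = 2·2 + 1; back-substituting gives 1 = 24·12 − 7·41, so 12⁻¹ ≡ 24 (mod 41).
For any y ∈ ℤ_{41}, x = 24(y − 24) mod 41 satisfies φ(x) = 12·24(y − 24) + 24 ≡ y (since 12·24 ≡ 1 mod 41). So every y has a preimage.
Therefore φ is surjective.
Since φ is surjective, we compute φ⁻¹(4): solve 12x + 24 ≡ 4 (mod 41), i.e. 12x ≡ 21 (mod 41).
Multiplying by 12⁻¹ = 24 gives x ≡ 24·21 = 504 = 12·41 + 12 ≡ 12 (mod 41).
Check: φ(12) = 12·12 + 24 = 168 = 4·41 + 4 ≡ 4 (mod 41).

12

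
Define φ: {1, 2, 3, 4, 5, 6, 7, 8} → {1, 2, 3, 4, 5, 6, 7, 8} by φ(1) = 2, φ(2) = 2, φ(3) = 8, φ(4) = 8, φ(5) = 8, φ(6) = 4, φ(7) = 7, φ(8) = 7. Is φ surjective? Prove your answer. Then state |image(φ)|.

No element maps to 1, so φ is not surjective.
The image of φ is {2, 4, 7, 8}, which has 4 elements.

4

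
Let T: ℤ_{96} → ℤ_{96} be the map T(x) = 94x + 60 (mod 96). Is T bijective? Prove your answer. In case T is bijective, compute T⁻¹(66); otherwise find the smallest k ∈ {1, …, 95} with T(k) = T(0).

48

We have gcd(94, 96) = 2 > 1. Taking u = 0 and v = 48: T(0) = 60 and T(48) = 94·48 + 60 = 4572 ≡ 60 (mod 96).
So T(0) = T(48) while 0 ≠ 48, therefore T is not injective, hence not bijective.
Since T is not bijective, we find the least positive k with T(k) = T(0): this means 94k ≡ 0 (mod 96), i.e. 96 ∣ 94k. Since gcd(94, 96) = 2, dividing through by 2 this holds exactly when 48 ∣ 47k, and as gcd(47, 48) = 1, exactly when 48 ∣ k.
The smallest positive such k is 48.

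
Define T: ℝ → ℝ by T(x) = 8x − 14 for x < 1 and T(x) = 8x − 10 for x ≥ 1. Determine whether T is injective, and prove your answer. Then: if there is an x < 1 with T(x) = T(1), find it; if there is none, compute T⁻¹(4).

Both pieces are strictly increasing (slopes 8 and 8), so each is injective on its own interval.
The left piece maps (−∞, 1) onto (−∞, −6); the right piece maps [1, ∞) onto [−2, ∞).
These images are disjoint, so no value is attained by both pieces. Thus T is injective.
Because the two images are disjoint, no x < 1 has T(x) = T(1), so we compute T⁻¹(4): 4 lies in [−2, ∞), so solve 8x − 10 = 4: x = (4 + 10)/8 = 7/4.

7/4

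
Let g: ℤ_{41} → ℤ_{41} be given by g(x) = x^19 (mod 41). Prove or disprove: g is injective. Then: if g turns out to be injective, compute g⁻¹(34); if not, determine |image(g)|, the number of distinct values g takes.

Since 41 is prime, the nonzero elements of ℤ_{41} form a cyclic group of order 40.
As gcd(19, 40) = 1, raising to the 19th power is a bijection on this group: if x_1^19 ≡ x_2^19 then (x_1x_2^{−1})^19 = 1, and the only element of order dividing gcd(19, 40) = 1 is 1, so x_1 = x_2.
With g(0) = 0 this makes g injective on all of ℤ_{41}, hence bijective (finite equal-size domain and codomain). In particular g is injective.
Since g is injective, we find the preimage of 34. The inverse of x ↦ x^19 on (ℤ_{41})^× is x ↦ x^19, because 19·19 = 361 = 9·40 + 1 ≡ 1 (mod 40) and x^{40} = 1 for x ≠ 0 (Fermat). So g⁻¹(34) = 34^19 mod 41.
Repeated squaring mod 41: 34^1 ≡ 34, 34^2 ≡ 34² = 1156 ≡ 8, 34^4 ≡ 8² = 64 ≡ 23, 34^8 ≡ 23² = 529 ≡ 37, 34^16 ≡ 37² = 1369 ≡ 16. Since 19 = 16 + 2 + 1, 34^19 ≡ 16·8·34: 16·8 = 128 ≡ 5, then 5·34 = 170 ≡ 6. So 34^19 ≡ 6 (mod 41).
Hence g⁻¹(34) = 6.

6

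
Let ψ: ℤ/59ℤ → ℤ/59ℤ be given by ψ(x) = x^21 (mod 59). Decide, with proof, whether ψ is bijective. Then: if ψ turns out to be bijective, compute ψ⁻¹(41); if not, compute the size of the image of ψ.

Since 59 is prime, the nonzero elements of ℤ/59ℤ form a cyclic group of order 58.
As gcd(21, 58) = 1, raising to the 21st power is a bijection on this group: if a^21 ≡ b^21 then (ab^{−1})^21 = 1, and the only element of order dividing gcd(21, 58) = 1 is 1, so a = b.
With ψ(0) = 0 this makes ψ injective on all of ℤ/59ℤ, hence bijective (finite equal-size domain and codomain). In particular ψ is bijective.
Since ψ is bijective, we find the preimage of 41. The inverse of x ↦ x^21 on (ℤ/59ℤ)^× is x ↦ x^47, because 21·47 = 987 = 17·58 + 1 ≡ 1 (mod 58) and x^{58} = 1 for x ≠ 0 (Fermat). So ψ⁻¹(41) = 41^47 mod 59.
Repeated squaring mod 59: 41^1 ≡ 41, 41^2 ≡ 41² = 1681 ≡ 29, 41^4 ≡ 29² = 841 ≡ 15, 41^8 ≡ 15² = 225 ≡ 48, 41^16 ≡ 48² = 2304 ≡ 3, 41^32 ≡ 3² = 9. Since 47 = 32 + 8 + 4 + 2 + 1, 41^47 ≡ 9·48·15·29·41: 9·48 = 432 ≡ 19, then 19·15 = 285 ≡ 49, then 49·29 = 1421 ≡ 5, then 5·41 = 205 ≡ 28. So 41^47 ≡ 28 (mod 59).
Hence ψ⁻¹(41) = 28.

28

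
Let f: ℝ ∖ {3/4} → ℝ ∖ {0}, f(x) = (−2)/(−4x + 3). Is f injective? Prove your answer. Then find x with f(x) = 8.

13/16

Suppose f(u) = f(v). Cross-multiplying: (−2)(−4v + 3) = (−2)(−4u + 3).
Expanding both sides and cancelling the symmetric terms leaves −8·(u − v) = 0. Since −8 ≠ 0, u = v. Therefore f is injective.
Solving f(x) = 8: cross-multiplying gives −2 = 8(−4x + 3), which rearranges to 32x = 26, so x = 13/16.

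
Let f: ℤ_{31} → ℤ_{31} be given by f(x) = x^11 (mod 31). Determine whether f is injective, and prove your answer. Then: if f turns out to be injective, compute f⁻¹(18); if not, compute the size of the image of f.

28

Since 31 is prime, the nonzero elements of ℤ_{31} form a cyclic group of order 30.
As gcd(11, 30) = 1, raising to the 11th power is a bijection on this group: if s^11 ≡ t^11 then (st^{−1})^11 = 1, and the only element of order dividing gcd(11, 30) = 1 is 1, so s = t.
With f(0) = 0 this makes f injective on all of ℤ_{31}, hence bijective (finite equal-size domain and codomain). In particular f is injective.
Since f is injective, we find the preimage of 18. The inverse of x ↦ x^11 on (ℤ_{31})^× is x ↦ x^11, because 11·11 = 121 = 4·30 + 1 ≡ 1 (mod 30) and x^{30} = 1 for x ≠ 0 (Fermat). So f⁻¹(18) = 18^11 mod 31.
Repeated squaring mod 31: 18^1 ≡ 18, 18^2 ≡ 18² = 324 ≡ 14, 18^4 ≡ 14² = 196 ≡ 10, 18^8 ≡ 10² = 100 ≡ 7. Since 11 = 8 + 2 + 1, 18^11 ≡ 7·14·18: 7·14 = 98 ≡ 5, then 5·18 = 90 ≡ 28. So 18^11 ≡ 28 (mod 31).
Hence f⁻¹(18) = 28.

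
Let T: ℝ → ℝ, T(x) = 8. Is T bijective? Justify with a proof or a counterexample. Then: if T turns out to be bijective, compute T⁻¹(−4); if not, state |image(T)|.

1

T(0) = 8 = T(1) with 0 ≠ 1, so T is not injective, hence not bijective.
Since T is not bijective, we state |image(T)|: the image of T is {8}, which has 1 element.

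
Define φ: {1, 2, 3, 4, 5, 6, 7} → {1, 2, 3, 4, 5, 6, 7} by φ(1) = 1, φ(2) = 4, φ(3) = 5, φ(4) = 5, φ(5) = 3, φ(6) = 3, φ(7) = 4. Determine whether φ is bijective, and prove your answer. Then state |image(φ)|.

φ(3) = 5 = φ(4) with 3 ≠ 4, so φ is not injective, hence not bijective.
The image of φ is {1, 3, 4, 5}, which has 4 elements.

4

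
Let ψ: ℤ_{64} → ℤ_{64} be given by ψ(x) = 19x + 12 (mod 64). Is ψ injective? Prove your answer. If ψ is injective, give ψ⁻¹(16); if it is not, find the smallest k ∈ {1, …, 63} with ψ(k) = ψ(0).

Recall that ψ is injective if ψ(x_1) = ψ(x_2) implies x_1 = x_2.
Suppose ψ(x_1) = ψ(x_2) in ℤ_{64}. Then 19x_1 + 12 ≡ 19x_2 + 12 (mod 64), thus 19(x_1 − x_2) ≡ 0 (mod 64).
Since gcd(19, 64) = 1, 19 is invertible modulo 64, thus x_1 − x_2 ≡ 0 (mod 64), i.e. x_1 = x_2.
Thus ψ is injective.
We now compute 19⁻¹ mod 64 explicitly. Euclid's algorithm: 64 = 3·19 + 7, 19 = 2·7 + 5, 7 = 1·5 + 2, 5 = 2·2 + 1; back-substituting gives 1 = 27·19 − 8·64, so 19⁻¹ ≡ 27 (mod 64).
Since ψ is injective, we find ψ⁻¹(16): we need 19x ≡ 16 − 12 ≡ 4 (mod 64). Using 19⁻¹ = 27: x ≡ 27·4 = 108 = 1·64 + 44, so x = 44.
Check: ψ(44) = 19·44 + 12 = 848 = 13·64 + 16 ≡ 16 (mod 64).

44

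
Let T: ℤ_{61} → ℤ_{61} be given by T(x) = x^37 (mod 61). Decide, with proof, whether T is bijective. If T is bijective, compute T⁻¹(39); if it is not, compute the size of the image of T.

46

Since 61 is prime, the nonzero elements of ℤ_{61} form a cyclic group of order 60.
As gcd(37, 60) = 1, raising to the 37th power is a bijection on this group: if s^37 ≡ t^37 then (st^{−1})^37 = 1, and the only element of order dividing gcd(37, 60) = 1 is 1, so s = t.
With T(0) = 0 this makes T injective on all of ℤ_{61}, hence bijective (finite equal-size domain and codomain). In particular T is bijective.
Since T is bijective, we find the preimage of 39. The inverse of x ↦ x^37 on (ℤ_{61})^× is x ↦ x^13, because 37·13 = 481 = 8·60 + 1 ≡ 1 (mod 60) and x^{60} = 1 for x ≠ 0 (Fermat). So T⁻¹(39) = 39^13 mod 61.
Repeated squaring mod 61: 39^1 ≡ 39, 39^2 ≡ 39² = 1521 ≡ 57, 39^4 ≡ 57² = 3249 ≡ 16, 39^8 ≡ 16² = 256 ≡ 12. Since 13 = 8 + 4 + 1, 39^13 ≡ 12·16·39: 12·16 = 192 ≡ 9, then 9·39 = 351 ≡ 46. So 39^13 ≡ 46 (mod 61).
Hence T⁻¹(39) = 46.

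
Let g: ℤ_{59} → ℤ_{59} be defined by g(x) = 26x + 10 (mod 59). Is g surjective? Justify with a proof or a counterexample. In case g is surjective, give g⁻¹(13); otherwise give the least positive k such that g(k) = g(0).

Since gcd(26, 59) = 1, 26 is invertible modulo 59. Euclid's algorithm: 59 = 2·26 + 7, 26 = 3·7 + 5, 7 = 1·5 + 2, 5 = 2·2 + 1; back-substituting gives 1 = 25·26 − 11·59, so 26⁻¹ ≡ 25 (mod 59).
For any y ∈ ℤ_{59}, x = 25(y − 10) mod 59 satisfies g(x) = 26·25(y − 10) + 10 ≡ y (since 26·25 ≡ 1 mod 59). So every y has a preimage.
Therefore g is surjective.
Since g is surjective, we compute g⁻¹(13): solve 26x + 10 ≡ 13 (mod 59), i.e. 26x ≡ 3 (mod 59).
Multiplying by 26⁻¹ = 25 gives x ≡ 25·3 = 75 = 1·59 + 16 ≡ 16 (mod 59).
Check: g(16) = 26·16 + 10 = 426 = 7·59 + 13 ≡ 13 (mod 59).

16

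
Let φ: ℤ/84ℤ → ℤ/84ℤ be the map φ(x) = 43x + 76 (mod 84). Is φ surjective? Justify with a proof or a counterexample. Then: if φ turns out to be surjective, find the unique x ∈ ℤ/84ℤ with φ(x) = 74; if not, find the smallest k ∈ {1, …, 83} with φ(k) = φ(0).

82

Since gcd(43, 84) = 1, 43 is invertible modulo 84. Euclid's algorithm: 84 = 1·43 + 41, 43 = 1·41 + 2, 41 = 20·2 + 1; back-substituting gives 1 = 43·43 − 22·84, so 43⁻¹ ≡ 43 (mod 84).
For any y ∈ ℤ/84ℤ, x = 43(y − 76) mod 84 satisfies φ(x) = 43·43(y − 76) + 76 ≡ y (since 43·43 ≡ 1 mod 84). So every y has a preimage.
Thus φ is surjective.
Since φ is surjective, we find φ⁻¹(74): we need 43x ≡ 74 − 76 ≡ 82 (mod 84). Using 43⁻¹ = 43: x ≡ 43·82 = 3526 = 41·84 + 82, so x = 82.
Check: φ(82) = 43·82 + 76 = 3602 = 42·84 + 74 ≡ 74 (mod 84).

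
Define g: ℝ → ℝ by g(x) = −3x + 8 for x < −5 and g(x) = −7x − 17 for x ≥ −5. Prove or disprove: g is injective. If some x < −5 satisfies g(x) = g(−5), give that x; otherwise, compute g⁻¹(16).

Both pieces are strictly decreasing (slopes −3 and −7), so each is injective on its own interval.
The left piece maps (−∞, −5) onto (23, ∞); the right piece maps [−5, ∞) onto (−∞, 18].
These images are disjoint, so no value is attained by both pieces. Hence g is injective.
Because the two images are disjoint, no x < −5 has g(x) = g(−5), so we compute g⁻¹(16): 16 lies in (−∞, 18], so solve −7x − 17 = 16: x = (16 + 17)/(−7) = −33/7.

-33/7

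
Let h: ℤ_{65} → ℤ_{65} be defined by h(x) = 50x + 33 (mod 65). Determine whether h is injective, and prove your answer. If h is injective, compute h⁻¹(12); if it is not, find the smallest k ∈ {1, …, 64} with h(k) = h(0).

We have gcd(50, 65) = 5 > 1. Taking a = 0 and b = 13: h(0) = 33 and h(13) = 50·13 + 33 = 683 ≡ 33 (mod 65).
So h(0) = h(13) while 0 ≠ 13, thus h is not injective.
Since h is not injective, we find the least positive k with h(k) = h(0): this means 50k ≡ 0 (mod 65), i.e. 65 ∣ 50k. Since gcd(50, 65) = 5, dividing through by 5 this holds exactly when 13 ∣ 10k, and as gcd(10, 13) = 1, exactly when 13 ∣ k.
The smallest positive such k is 13.

13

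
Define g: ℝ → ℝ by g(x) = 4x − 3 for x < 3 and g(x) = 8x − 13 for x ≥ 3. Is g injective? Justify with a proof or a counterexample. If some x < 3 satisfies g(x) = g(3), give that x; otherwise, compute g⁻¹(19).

Both pieces are strictly increasing (slopes 4 and 8), so each is injective on its own interval.
The left piece maps (−∞, 3) onto (−∞, 9); the right piece maps [3, ∞) onto [11, ∞).
These images are disjoint, so no value is attained by both pieces. So g is injective.
Because the two images are disjoint, no x < 3 has g(x) = g(3), so we compute g⁻¹(19): 19 lies in [11, ∞), so solve 8x − 13 = 19: x = (19 + 13)/8 = 4.

4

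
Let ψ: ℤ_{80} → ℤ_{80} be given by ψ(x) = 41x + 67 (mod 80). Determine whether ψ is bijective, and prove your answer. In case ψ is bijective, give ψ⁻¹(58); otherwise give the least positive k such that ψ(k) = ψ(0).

If ψ(a) = ψ(b), then 41a ≡ 41b (mod 80). Because gcd(41, 80) = 1, we may cancel 41 to get a ≡ b (mod 80).
We now compute 41⁻¹ mod 80 explicitly. Euclid's algorithm: 80 = 1·41 + 39, 41 = 1·39 + 2, 39 = 19·2 + 1; back-substituting gives 1 = 41·41 − 21·80, so 41⁻¹ ≡ 41 (mod 80).
For any y ∈ ℤ_{80}, x = 41(y − 67) mod 80 satisfies ψ(x) = 41·41(y − 67) + 67 ≡ y (since 41·41 ≡ 1 mod 80). So every y has a preimage.
Hence ψ is bijective.
Since ψ is bijective, we compute ψ⁻¹(58): solve 41x + 67 ≡ 58 (mod 80), i.e. 41x ≡ 71 (mod 80).
Multiplying by 41⁻¹ = 41 gives x ≡ 41·71 = 2911 = 36·80 + 31 ≡ 31 (mod 80).
Check: ψ(31) = 41·31 + 67 = 1338 = 16·80 + 58 ≡ 58 (mod 80).

31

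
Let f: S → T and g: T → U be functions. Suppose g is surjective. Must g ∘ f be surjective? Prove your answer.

No. Take S = {1}, T = U = {1, 2, 3}, f(1) = 1, and g = identity (surjective).
Then (g ∘ f)(1) = 1, and 3 ∈ U has no preimage under g ∘ f, so g ∘ f is not surjective.

not surjective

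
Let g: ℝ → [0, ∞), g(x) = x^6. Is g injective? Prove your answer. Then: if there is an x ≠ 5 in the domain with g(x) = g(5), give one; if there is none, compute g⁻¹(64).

g(5) = 15625 = (−5)^6 = g(−5) (since 6 is even), with 5 ≠ −5. So g is not injective.
For the follow-up, such an x exists: taking x = −5 ∈ ℝ gives g(−5) = 15625 = g(5) with −5 ≠ 5.

-5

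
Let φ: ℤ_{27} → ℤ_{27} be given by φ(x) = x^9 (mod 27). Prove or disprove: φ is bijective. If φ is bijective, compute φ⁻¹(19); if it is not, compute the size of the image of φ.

3

φ(0) = 0^9 = 0.
φ(3): Repeated squaring mod 27: 3^1 ≡ 3, 3^2 ≡ 3² = 9, 3^4 ≡ 9² = 81 ≡ 0, 3^8 ≡ 0² = 0. Since 9 = 8 + 1, 3^9 ≡ 0·3: 0·3 = 0. So 3^9 ≡ 0 (mod 27).
So φ(0) = φ(3) = 0 while 0 ≠ 3, thus φ is not injective, hence not bijective.
Since φ is not bijective, we determine |image(φ)|. Computing x^9 mod 27 for each x (by repeated squaring, reducing mod 27 at every step), the values φ(0), φ(1), …, φ(26) are: 0, 1, 26, 0, 1, 26, 0, 1, 26, 0, 1, 26, 0, 1, 26, 0, 1, 26, 0, 1, 26, 0, 1, 26, 0, 1, 26.
The distinct values are {0, 1, 26}; there are 3 of them.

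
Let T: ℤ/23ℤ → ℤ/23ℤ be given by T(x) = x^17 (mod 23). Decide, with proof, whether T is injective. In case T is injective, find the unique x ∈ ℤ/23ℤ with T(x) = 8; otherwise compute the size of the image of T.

Since 23 is prime, the nonzero elements of ℤ/23ℤ form a cyclic group of order 22.
As gcd(17, 22) = 1, raising to the 17th power is a bijection on this group: if s^17 ≡ t^17 then (st^{−1})^17 = 1, and the only element of order dividing gcd(17, 22) = 1 is 1, so s = t.
With T(0) = 0 this makes T injective on all of ℤ/23ℤ, hence bijective (finite equal-size domain and codomain). In particular T is injective.
Since T is injective, we find the preimage of 8. The inverse of x ↦ x^17 on (ℤ/23ℤ)^× is x ↦ x^13, because 17·13 = 221 = 10·22 + 1 ≡ 1 (mod 22) and x^{22} = 1 for x ≠ 0 (Fermat). So T⁻¹(8) = 8^13 mod 23.
Repeated squaring mod 23: 8^1 ≡ 8, 8^2 ≡ 8² = 64 ≡ 18, 8^4 ≡ 18² = 324 ≡ 2, 8^8 ≡ 2² = 4. Since 13 = 8 + 4 + 1, 8^13 ≡ 4·2·8: 4·2 = 8, then 8·8 = 64 ≡ 18. So 8^13 ≡ 18 (mod 23).
Hence T⁻¹(8) = 18.

18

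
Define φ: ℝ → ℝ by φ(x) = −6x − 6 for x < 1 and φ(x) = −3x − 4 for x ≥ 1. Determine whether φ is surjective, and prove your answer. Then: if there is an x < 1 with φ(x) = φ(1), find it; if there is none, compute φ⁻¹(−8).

1/6

Both pieces are strictly decreasing (slopes −6 and −3), so each is injective on its own interval.
The left piece maps (−∞, 1) onto (−12, ∞); the right piece maps [1, ∞) onto (−∞, −7].
The union (−12, ∞) ∪ (−∞, −7] covers ℝ, so φ is surjective.
For the follow-up: the images overlap, so an x < 1 with φ(x) = φ(1) exists. φ(1) = −7; solving −6x − 6 = −7 for x < 1 gives x = (−7 + 6)/(−6) = 1/6.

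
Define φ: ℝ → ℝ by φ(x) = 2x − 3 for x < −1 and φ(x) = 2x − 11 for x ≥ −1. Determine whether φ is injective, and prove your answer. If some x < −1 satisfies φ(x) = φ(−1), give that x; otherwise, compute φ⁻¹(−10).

-5

Both pieces are strictly increasing (slopes 2 and 2), so each is injective on its own interval.
The left piece maps (−∞, −1) onto (−∞, −5); the right piece maps [−1, ∞) onto [−13, ∞).
These images overlap. In particular φ(−1) = −13 (right piece), and solving 2x − 3 = −13 on the left piece gives x = −5 < −1.
So φ(−5) = φ(−1) with −5 ≠ −1, and φ is not injective. This x = −5 is the requested value below −1.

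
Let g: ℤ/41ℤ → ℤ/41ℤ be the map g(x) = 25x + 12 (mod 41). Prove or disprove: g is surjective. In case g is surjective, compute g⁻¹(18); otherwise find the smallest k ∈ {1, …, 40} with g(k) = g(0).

Recall: g is surjective if every y in the codomain equals g(x) for some x in the domain.
Since gcd(25, 41) = 1, 25 is invertible modulo 41. Euclid's algorithm: 41 = 1·25 + 16, 25 = 1·16 + 9, 16 = 1·9 + 7, 9 = 1·7 + 2, 7 = 3·2 + 1; back-substituting gives 1 = 23·25 − 14·41, so 25⁻¹ ≡ 23 (mod 41).
Then y ↦ 23(y − 12) is a two-sided inverse to g, so every y ∈ ℤ/41ℤ has a preimage.
So g is surjective.
Since g is surjective, we compute g⁻¹(18): solve 25x + 12 ≡ 18 (mod 41), i.e. 25x ≡ 6 (mod 41).
Multiplying by 25⁻¹ = 23 gives x ≡ 23·6 = 138 = 3·41 + 15 ≡ 15 (mod 41).
Check: g(15) = 25·15 + 12 = 387 = 9·41 + 18 ≡ 18 (mod 41).

15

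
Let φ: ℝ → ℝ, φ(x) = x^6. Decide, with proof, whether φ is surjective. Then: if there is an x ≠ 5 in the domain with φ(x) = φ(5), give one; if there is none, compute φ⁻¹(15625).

-5

Since 6 is even, x^6 ≥ 0 for all x ∈ ℝ, so −1 ∈ ℝ has no preimage. Therefore φ is not surjective.
For the follow-up, such an x exists: taking x = −5 ∈ ℝ gives φ(−5) = 15625 = φ(5) with −5 ≠ 5.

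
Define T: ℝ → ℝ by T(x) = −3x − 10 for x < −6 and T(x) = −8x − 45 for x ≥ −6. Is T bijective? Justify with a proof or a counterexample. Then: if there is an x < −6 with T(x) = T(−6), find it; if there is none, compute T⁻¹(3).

Both pieces are strictly decreasing (slopes −3 and −8), so each is injective on its own interval.
The left piece maps (−∞, −6) onto (8, ∞); the right piece maps [−6, ∞) onto (−∞, 3].
The images leave a gap (8 has no preimage), so T is not surjective, hence not bijective.
Because the two images are disjoint, no x < −6 has T(x) = T(−6), so we compute T⁻¹(3): 3 lies in (−∞, 3], so solve −8x − 45 = 3: x = (3 + 45)/(−8) = −6.

-6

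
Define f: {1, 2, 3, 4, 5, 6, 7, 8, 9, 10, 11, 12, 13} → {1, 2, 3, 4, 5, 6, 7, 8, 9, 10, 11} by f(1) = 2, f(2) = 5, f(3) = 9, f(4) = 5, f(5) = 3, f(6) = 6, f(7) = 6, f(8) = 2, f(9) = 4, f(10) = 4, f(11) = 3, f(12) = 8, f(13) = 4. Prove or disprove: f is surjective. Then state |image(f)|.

No element maps to 1, so f is not surjective.
The image of f is {2, 3, 4, 5, 6, 8, 9}, which has 7 elements.

7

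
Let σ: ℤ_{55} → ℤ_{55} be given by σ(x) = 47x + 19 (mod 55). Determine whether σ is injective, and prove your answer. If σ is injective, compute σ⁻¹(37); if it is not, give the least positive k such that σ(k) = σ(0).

Recall: injectivity means: for all a, b in the domain, σ(a) = σ(b) implies a = b.
Suppose σ(a) = σ(b) in ℤ_{55}. Then 47a + 19 ≡ 47b + 19 (mod 55), thus 47(a − b) ≡ 0 (mod 55).
Since gcd(47, 55) = 1, 47 is invertible modulo 55, thus a − b ≡ 0 (mod 55), i.e. a = b.
Hence σ is injective.
We now compute 47⁻¹ mod 55 explicitly. Euclid's algorithm: 55 = 1·47 + 8, 47 = 5·8 + 7, 8 = 1·7 + 1; back-substituting gives 1 = 48·47 − 41·55, so 47⁻¹ ≡ 48 (mod 55).
Since σ is injective, we find σ⁻¹(37): we need 47x ≡ 37 − 19 ≡ 18 (mod 55). Using 47⁻¹ = 48: x ≡ 48·18 = 864 = 15·55 + 39, so x = 39.
Check: σ(39) = 47·39 + 19 = 1852 = 33·55 + 37 ≡ 37 (mod 55).

39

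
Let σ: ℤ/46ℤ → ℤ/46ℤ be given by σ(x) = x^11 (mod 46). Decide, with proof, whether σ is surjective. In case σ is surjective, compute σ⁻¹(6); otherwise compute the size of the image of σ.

6

σ(1) = 1^11 = 1.
σ(3): Repeated squaring mod 46: 3^1 ≡ 3, 3^2 ≡ 3² = 9, 3^4 ≡ 9² = 81 ≡ 35, 3^8 ≡ 35² = 1225 ≡ 29. Since 11 = 8 + 2 + 1, 3^11 ≡ 29·9·3: 29·9 = 261 ≡ 31, then 31·3 = 93 ≡ 1. So 3^11 ≡ 1 (mod 46).
So σ(1) = σ(3) = 1 while 1 ≠ 3, therefore σ is not injective.
A non-injective map from the 46-element set ℤ/46ℤ to itself takes at most 45 distinct values, so it cannot be surjective. Therefore σ is not surjective.
Since σ is not surjective, we determine |image(σ)|. Computing x^11 mod 46 for each x (by repeated squaring, reducing mod 46 at every step), the values σ(0), σ(1), …, σ(45) are: 0, 1, 24, 1, 24, 45, 24, 45, 24, 1, 22, 45, 24, 1, 22, 45, 24, 45, 24, 45, 22, 45, 22, 23, 24, 1, 24, 1, 22, 1, 22, 1, 24, 45, 22, 1, 24, 45, 22, 1, 22, 1, 22, 45, 22, 45.
The distinct values are {0, 1, 22, 23, 24, 45}; there are 6 of them.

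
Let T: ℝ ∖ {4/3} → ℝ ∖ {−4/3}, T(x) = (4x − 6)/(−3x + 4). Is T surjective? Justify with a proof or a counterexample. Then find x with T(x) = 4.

For any y ≠ −4/3, solving y(−3x + 4) = 4x − 6 for x gives a well-defined x ≠ 4/3. So T is surjective.
Solving T(x) = 4: cross-multiplying gives 4x − 6 = 4(−3x + 4), which rearranges to 16x = 22, so x = 11/8.

11/8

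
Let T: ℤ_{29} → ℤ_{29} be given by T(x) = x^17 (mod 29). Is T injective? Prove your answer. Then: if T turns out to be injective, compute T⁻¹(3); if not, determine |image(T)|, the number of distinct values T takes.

11

Since 29 is prime, the nonzero elements of ℤ_{29} form a cyclic group of order 28.
As gcd(17, 28) = 1, raising to the 17th power is a bijection on this group: if a^17 ≡ b^17 then (ab^{−1})^17 = 1, and the only element of order dividing gcd(17, 28) = 1 is 1, so a = b.
With T(0) = 0 this makes T injective on all of ℤ_{29}, hence bijective (finite equal-size domain and codomain). In particular T is injective.
Since T is injective, we find the preimage of 3. The inverse of x ↦ x^17 on (ℤ_{29})^× is x ↦ x^5, because 17·5 = 85 = 3·28 + 1 ≡ 1 (mod 28) and x^{28} = 1 for x ≠ 0 (Fermat). So T⁻¹(3) = 3^5 mod 29.
Repeated squaring mod 29: 3^1 ≡ 3, 3^2 ≡ 3² = 9, 3^4 ≡ 9² = 81 ≡ 23. Since 5 = 4 + 1, 3^5 ≡ 23·3: 23·3 = 69 ≡ 11. So 3^5 ≡ 11 (mod 29).
Hence T⁻¹(3) = 11.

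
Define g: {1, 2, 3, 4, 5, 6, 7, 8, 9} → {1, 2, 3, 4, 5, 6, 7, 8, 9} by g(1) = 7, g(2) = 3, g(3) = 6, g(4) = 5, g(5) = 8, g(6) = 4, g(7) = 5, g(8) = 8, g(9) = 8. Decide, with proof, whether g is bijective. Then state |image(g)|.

g(4) = 5 = g(7) with 4 ≠ 7, so g is not injective, hence not bijective.
The image of g is {3, 4, 5, 6, 7, 8}, which has 6 elements.

6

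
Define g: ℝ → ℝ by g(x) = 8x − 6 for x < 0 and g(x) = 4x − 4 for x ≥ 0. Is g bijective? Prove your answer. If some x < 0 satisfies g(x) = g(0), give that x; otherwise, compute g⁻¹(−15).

Both pieces are strictly increasing (slopes 8 and 4), so each is injective on its own interval.
The left piece maps (−∞, 0) onto (−∞, −6); the right piece maps [0, ∞) onto [−4, ∞).
The images leave a gap (−6 has no preimage), so g is not surjective, hence not bijective.
Because the two images are disjoint, no x < 0 has g(x) = g(0), so we compute g⁻¹(−15): −15 lies in (−∞, −6), so solve 8x − 6 = −15: x = (−15 + 6)/8 = −9/8.

-9/8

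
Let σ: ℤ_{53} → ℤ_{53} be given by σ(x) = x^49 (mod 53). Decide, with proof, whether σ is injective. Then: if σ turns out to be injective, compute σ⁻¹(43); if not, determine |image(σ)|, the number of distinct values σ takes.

Since 53 is prime, the nonzero elements of ℤ_{53} form a cyclic group of order 52.
As gcd(49, 52) = 1, raising to the 49th power is a bijection on this group: if a^49 ≡ b^49 then (ab^{−1})^49 = 1, and the only element of order dividing gcd(49, 52) = 1 is 1, so a = b.
With σ(0) = 0 this makes σ injective on all of ℤ_{53}, hence bijective (finite equal-size domain and codomain). In particular σ is injective.
Since σ is injective, we find the preimage of 43. The inverse of x ↦ x^49 on (ℤ_{53})^× is x ↦ x^17, because 49·17 = 833 = 16·52 + 1 ≡ 1 (mod 52) and x^{52} = 1 for x ≠ 0 (Fermat). So σ⁻¹(43) = 43^17 mod 53.
Repeated squaring mod 53: 43^1 ≡ 43, 43^2 ≡ 43² = 1849 ≡ 47, 43^4 ≡ 47² = 2209 ≡ 36, 43^8 ≡ 36² = 1296 ≡ 24, 43^16 ≡ 24² = 576 ≡ 46. Since 17 = 16 + 1, 43^17 ≡ 46·43: 46·43 = 1978 ≡ 17. So 43^17 ≡ 17 (mod 53).
Hence σ⁻¹(43) = 17.

17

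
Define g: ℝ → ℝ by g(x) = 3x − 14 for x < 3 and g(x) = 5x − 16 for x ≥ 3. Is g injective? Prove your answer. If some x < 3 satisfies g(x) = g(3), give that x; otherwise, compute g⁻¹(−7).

Both pieces are strictly increasing (slopes 3 and 5), so each is injective on its own interval.
The left piece maps (−∞, 3) onto (−∞, −5); the right piece maps [3, ∞) onto [−1, ∞).
These images are disjoint, so no value is attained by both pieces. Therefore g is injective.
Because the two images are disjoint, no x < 3 has g(x) = g(3), so we compute g⁻¹(−7): −7 lies in (−∞, −5), so solve 3x − 14 = −7: x = (−7 + 14)/3 = 7/3.

7/3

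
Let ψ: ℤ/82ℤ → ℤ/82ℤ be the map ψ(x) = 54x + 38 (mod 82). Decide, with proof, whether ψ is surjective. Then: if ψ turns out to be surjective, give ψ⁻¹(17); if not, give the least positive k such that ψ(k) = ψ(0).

41

By definition, ψ is surjective if every y in the codomain equals ψ(x) for some x in the domain.
Since gcd(54, 82) = 2, we have 54x ≡ 0 (mod 2) for all x, so ψ(x) ≡ 0 (mod 2).
But 1 ≢ 0 (mod 2), so 1 ∈ ℤ/82ℤ has no preimage. Hence ψ is not surjective.
Since ψ is not surjective, we find the least positive k with ψ(k) = ψ(0): this means 54k ≡ 0 (mod 82), i.e. 82 ∣ 54k. Since gcd(54, 82) = 2, dividing through by 2 this holds exactly when 41 ∣ 27k, and as gcd(27, 41) = 1, exactly when 41 ∣ k.
The smallest positive such k is 41.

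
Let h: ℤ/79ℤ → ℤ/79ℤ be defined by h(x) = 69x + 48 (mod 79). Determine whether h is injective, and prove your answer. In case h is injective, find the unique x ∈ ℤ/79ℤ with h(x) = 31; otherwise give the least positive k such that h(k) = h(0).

If h(s) = h(t), then 69s ≡ 69t (mod 79). Because gcd(69, 79) = 1, we may cancel 69 to get s ≡ t (mod 79).
Therefore h is injective.
We now compute 69⁻¹ mod 79 explicitly. Euclid's algorithm: 79 = 1·69 + 10, 69 = 6·10 + 9, 10 = 1·9 + 1; back-substituting gives 1 = 71·69 − 62·79, so 69⁻¹ ≡ 71 (mod 79).
Since h is injective, we compute h⁻¹(31): solve 69x + 48 ≡ 31 (mod 79), i.e. 69x ≡ 62 (mod 79).
Multiplying by 69⁻¹ = 71 gives x ≡ 71·62 = 4402 = 55·79 + 57 ≡ 57 (mod 79).
Check: h(57) = 69·57 + 48 = 3981 = 50·79 + 31 ≡ 31 (mod 79).

57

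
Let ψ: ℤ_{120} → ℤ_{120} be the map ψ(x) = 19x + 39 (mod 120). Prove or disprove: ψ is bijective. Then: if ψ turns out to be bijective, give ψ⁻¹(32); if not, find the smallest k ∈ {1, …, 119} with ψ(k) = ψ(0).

If ψ(x_1) = ψ(x_2), then 19x_1 ≡ 19x_2 (mod 120). Because gcd(19, 120) = 1, we may cancel 19 to get x_1 ≡ x_2 (mod 120).
We now compute 19⁻¹ mod 120 explicitly. Euclid's algorithm: 120 = 6·19 + 6, 19 = 3·6 + 1; back-substituting gives 1 = 19·19 − 3·120, so 19⁻¹ ≡ 19 (mod 120).
For any y ∈ ℤ_{120}, x = 19(y − 39) mod 120 satisfies ψ(x) = 19·19(y − 39) + 39 ≡ y (since 19·19 ≡ 1 mod 120). So every y has a preimage.
So ψ is bijective.
Since ψ is bijective, we compute ψ⁻¹(32): solve 19x + 39 ≡ 32 (mod 120), i.e. 19x ≡ 113 (mod 120).
Multiplying by 19⁻¹ = 19 gives x ≡ 19·113 = 2147 = 17·120 + 107 ≡ 107 (mod 120).
Check: ψ(107) = 19·107 + 39 = 2072 = 17·120 + 32 ≡ 32 (mod 120).

107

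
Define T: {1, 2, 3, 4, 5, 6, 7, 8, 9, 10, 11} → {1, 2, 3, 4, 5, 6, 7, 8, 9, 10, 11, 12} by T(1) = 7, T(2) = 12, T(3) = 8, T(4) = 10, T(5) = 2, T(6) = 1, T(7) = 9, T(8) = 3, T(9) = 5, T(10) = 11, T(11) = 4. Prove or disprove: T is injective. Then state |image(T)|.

The values T(1), …, T(11) are 7, 12, 8, 10, 2, 1, 9, 3, 5, 11, 4 — all distinct.
So T(u) = T(v) only when u = v, and T is injective.
The image of T is {1, 2, 3, 4, 5, 7, 8, 9, 10, 11, 12}, which has 11 elements.

11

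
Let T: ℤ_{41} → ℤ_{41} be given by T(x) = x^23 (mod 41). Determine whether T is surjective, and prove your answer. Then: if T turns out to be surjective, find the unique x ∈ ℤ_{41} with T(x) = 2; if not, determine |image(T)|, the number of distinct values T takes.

5

Since 41 is prime, the nonzero elements of ℤ_{41} form a cyclic group of order 40.
As gcd(23, 40) = 1, raising to the 23rd power is a bijection on this group: if u^23 ≡ v^23 then (uv^{−1})^23 = 1, and the only element of order dividing gcd(23, 40) = 1 is 1, so u = v.
With T(0) = 0 this makes T injective on all of ℤ_{41}, hence bijective (finite equal-size domain and codomain). In particular T is surjective.
Since T is surjective, we find the preimage of 2. The inverse of x ↦ x^23 on (ℤ_{41})^× is x ↦ x^7, because 23·7 = 161 = 4·40 + 1 ≡ 1 (mod 40) and x^{40} = 1 for x ≠ 0 (Fermat). So T⁻¹(2) = 2^7 mod 41.
Repeated squaring mod 41: 2^1 ≡ 2, 2^2 ≡ 2² = 4, 2^4 ≡ 4² = 16. Since 7 = 4 + 2 + 1, 2^7 ≡ 16·4·2: 16·4 = 64 ≡ 23, then 23·2 = 46 ≡ 5. So 2^7 ≡ 5 (mod 41).
Hence T⁻¹(2) = 5.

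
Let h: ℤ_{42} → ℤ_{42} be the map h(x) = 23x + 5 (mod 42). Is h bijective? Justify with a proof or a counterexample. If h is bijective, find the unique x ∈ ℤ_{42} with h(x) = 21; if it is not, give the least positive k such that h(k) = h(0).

8

Recall that injectivity means: for all u, v in the domain, h(u) = h(v) implies u = v.
If h(u) = h(v), then 23u ≡ 23v (mod 42). Because gcd(23, 42) = 1, we may cancel 23 to get u ≡ v (mod 42).
We now compute 23⁻¹ mod 42 explicitly. Euclid's algorithm: 42 = 1·23 + 19, 23 = 1·19 + 4, 19 = 4·4 + 3, 4 = 1·3 + 1; back-substituting gives 1 = 11·23 − 6·42, so 23⁻¹ ≡ 11 (mod 42).
For any y ∈ ℤ_{42}, x = 11(y − 5) mod 42 satisfies h(x) = 23·11(y − 5) + 5 ≡ y (since 23·11 ≡ 1 mod 42). So every y has a preimage.
So h is bijective.
Since h is bijective, we compute h⁻¹(21): solve 23x + 5 ≡ 21 (mod 42), i.e. 23x ≡ 16 (mod 42).
Multiplying by 23⁻¹ = 11 gives x ≡ 11·16 = 176 = 4·42 + 8 ≡ 8 (mod 42).
Check: h(8) = 23·8 + 5 = 189 = 4·42 + 21 ≡ 21 (mod 42).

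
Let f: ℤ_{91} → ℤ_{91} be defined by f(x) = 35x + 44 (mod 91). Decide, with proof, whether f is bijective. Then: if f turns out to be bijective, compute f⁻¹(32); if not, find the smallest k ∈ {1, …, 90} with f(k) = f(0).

By definition, injectivity means: for all x_1, x_2 in the domain, f(x_1) = f(x_2) implies x_1 = x_2.
We have gcd(35, 91) = 7 > 1. Taking x_1 = 0 and x_2 = 13: f(0) = 44 and f(13) = 35·13 + 44 = 499 ≡ 44 (mod 91).
So f(0) = f(13) while 0 ≠ 13, therefore f is not injective, hence not bijective.
Since f is not bijective, we find the least positive k with f(k) = f(0): this means 35k ≡ 0 (mod 91), i.e. 91 ∣ 35k. Since gcd(35, 91) = 7, dividing through by 7 this holds exactly when 13 ∣ 5k, and as gcd(5, 13) = 1, exactly when 13 ∣ k.
The smallest positive such k is 13.

13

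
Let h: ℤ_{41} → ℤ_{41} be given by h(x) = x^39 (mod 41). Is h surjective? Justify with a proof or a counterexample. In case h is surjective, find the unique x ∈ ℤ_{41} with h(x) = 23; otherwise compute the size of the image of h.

25

Since 41 is prime, the nonzero elements of ℤ_{41} form a cyclic group of order 40.
As gcd(39, 40) = 1, raising to the 39th power is a bijection on this group: if x_1^39 ≡ x_2^39 then (x_1x_2^{−1})^39 = 1, and the only element of order dividing gcd(39, 40) = 1 is 1, so x_1 = x_2.
With h(0) = 0 this makes h injective on all of ℤ_{41}, hence bijective (finite equal-size domain and codomain). In particular h is surjective.
Since h is surjective, we find the preimage of 23. The inverse of x ↦ x^39 on (ℤ_{41})^× is x ↦ x^39, because 39·39 = 1521 = 38·40 + 1 ≡ 1 (mod 40) and x^{40} = 1 for x ≠ 0 (Fermat). So h⁻¹(23) = 23^39 mod 41.
Repeated squaring mod 41: 23^1 ≡ 23, 23^2 ≡ 23² = 529 ≡ 37, 23^4 ≡ 37² = 1369 ≡ 16, 23^8 ≡ 16² = 256 ≡ 10, 23^16 ≡ 10² = 100 ≡ 18, 23^32 ≡ 18² = 324 ≡ 37. Since 39 = 32 + 4 + 2 + 1, 23^39 ≡ 37·16·37·23: 37·16 = 592 ≡ 18, then 18·37 = 666 ≡ 10, then 10·23 = 230 ≡ 25. So 23^39 ≡ 25 (mod 41).
Hence h⁻¹(23) = 25.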